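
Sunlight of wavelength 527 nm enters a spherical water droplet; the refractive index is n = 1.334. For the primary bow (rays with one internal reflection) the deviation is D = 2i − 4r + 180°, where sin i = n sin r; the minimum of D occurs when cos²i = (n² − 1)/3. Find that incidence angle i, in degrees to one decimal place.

59.4°

cos²i = (1.334² − 1)/3 = (1.77956 − 1)/3 = 0.25985.
cos i = 0.50976, so i = 59.352°.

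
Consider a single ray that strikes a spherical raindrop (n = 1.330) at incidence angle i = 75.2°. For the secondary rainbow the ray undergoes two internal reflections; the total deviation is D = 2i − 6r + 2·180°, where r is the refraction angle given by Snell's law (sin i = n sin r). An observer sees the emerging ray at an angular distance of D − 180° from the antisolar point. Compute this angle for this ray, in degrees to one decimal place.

sin r = sin 75.2° / 1.330 = 0.9668/1.330 = 0.7269; r = 46.63°.
D = 2·75.2° − 6·46.63° + 2·180° = 150.40° − 279.78° + 360° = 230.62°.
Angle from antisolar point = D − 180° = 50.62°.

50.6°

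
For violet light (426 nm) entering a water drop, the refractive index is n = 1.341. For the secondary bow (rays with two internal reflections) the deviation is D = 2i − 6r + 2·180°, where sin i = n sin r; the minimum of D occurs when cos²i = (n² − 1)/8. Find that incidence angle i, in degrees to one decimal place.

71.6°

cos²i = (1.341² − 1)/8 = (1.79828 − 1)/8 = 0.09979.
cos i = 0.31589, so i = 71.586°.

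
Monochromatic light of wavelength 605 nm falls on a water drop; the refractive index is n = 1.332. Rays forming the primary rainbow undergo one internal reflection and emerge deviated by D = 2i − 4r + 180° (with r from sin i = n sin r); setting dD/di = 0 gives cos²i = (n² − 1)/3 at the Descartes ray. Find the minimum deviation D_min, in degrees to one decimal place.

137.8°

cos²i = (1.77422 − 1)/3 = 0.25807; i = arccos(0.50801) = 59.469°.
sin r = sin 59.469°/1.332 = 0.64666; r = 40.290°.
D_min = 2·59.469° − 4·40.290° + 180° = 137.776°.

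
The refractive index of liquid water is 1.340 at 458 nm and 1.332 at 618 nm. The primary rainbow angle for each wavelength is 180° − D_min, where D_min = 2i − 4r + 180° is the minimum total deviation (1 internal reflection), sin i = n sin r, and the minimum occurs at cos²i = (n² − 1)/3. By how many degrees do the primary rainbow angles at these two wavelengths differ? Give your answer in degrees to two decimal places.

1.15°

At 458 nm (n = 1.340): cos²i = 0.26520 → i = 59.004°, r = 39.770°, D_min = 138.929°, rainbow angle = 41.071°.
At 618 nm (n = 1.332): cos²i = 0.25807 → i = 59.469°, r = 40.290°, D_min = 137.776°, rainbow angle = 42.224°.
Angular width = |41.071° − 42.224°| = 1.153°.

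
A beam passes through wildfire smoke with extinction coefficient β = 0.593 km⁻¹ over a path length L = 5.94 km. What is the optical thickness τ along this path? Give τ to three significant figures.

3.52

τ = β·L = 0.593 × 5.94 = 3.5224.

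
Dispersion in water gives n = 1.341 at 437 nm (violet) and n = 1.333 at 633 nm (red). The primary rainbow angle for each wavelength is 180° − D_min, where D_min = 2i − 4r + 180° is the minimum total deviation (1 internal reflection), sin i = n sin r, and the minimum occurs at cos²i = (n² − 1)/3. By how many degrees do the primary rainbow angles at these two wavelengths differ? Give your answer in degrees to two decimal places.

1.15°

At 437 nm (n = 1.341): cos²i = 0.26609 → i = 58.946°, r = 39.705°, D_min = 139.071°, rainbow angle = 40.929°.
At 633 nm (n = 1.333): cos²i = 0.25896 → i = 59.410°, r = 40.225°, D_min = 137.922°, rainbow angle = 42.078°.
Angular width = |40.929° − 42.078°| = 1.149°.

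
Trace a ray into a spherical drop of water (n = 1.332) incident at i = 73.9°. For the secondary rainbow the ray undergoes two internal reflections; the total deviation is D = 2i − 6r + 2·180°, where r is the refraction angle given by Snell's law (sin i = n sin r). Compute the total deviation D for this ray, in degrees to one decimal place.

230.8°

sin r = sin 73.9° / 1.332 = 0.9608/1.332 = 0.7213; r = 46.16°.
D = 2·73.9° − 6·46.16° + 2·180° = 147.80° − 276.97° + 360° = 230.83°.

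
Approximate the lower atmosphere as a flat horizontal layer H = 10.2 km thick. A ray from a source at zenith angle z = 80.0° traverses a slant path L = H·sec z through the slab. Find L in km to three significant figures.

sec z = 1/cos 80.0° = 5.7588.
L = 10.2 × 5.7588 = 58.739 km.

58.7 km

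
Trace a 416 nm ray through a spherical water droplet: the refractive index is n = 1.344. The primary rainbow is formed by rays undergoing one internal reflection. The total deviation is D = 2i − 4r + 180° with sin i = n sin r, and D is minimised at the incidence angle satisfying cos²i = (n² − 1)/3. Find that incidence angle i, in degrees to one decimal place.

cos²i = (1.344² − 1)/3 = (1.80634 − 1)/3 = 0.26878.
cos i = 0.51844, so i = 58.772°.

58.8°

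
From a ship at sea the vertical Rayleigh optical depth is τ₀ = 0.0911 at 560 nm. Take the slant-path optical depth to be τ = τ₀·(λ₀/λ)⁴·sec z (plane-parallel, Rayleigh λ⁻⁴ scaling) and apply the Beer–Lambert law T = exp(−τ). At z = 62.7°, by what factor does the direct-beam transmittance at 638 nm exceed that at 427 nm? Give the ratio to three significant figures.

Airmass: sec 62.7° = 2.1803.
τ(638 nm) = 0.0911 × (560/638)⁴ × 2.1803 = 0.0911 × 0.5936 × 2.1803 = 0.1179.
τ(427 nm) = 0.0911 × (560/427)⁴ × 2.1803 = 0.0911 × 2.9583 × 2.1803 = 0.5876.
T(638)/T(427) = exp(τ_B − τ_A) = exp(0.4697) = 1.5995.

1.60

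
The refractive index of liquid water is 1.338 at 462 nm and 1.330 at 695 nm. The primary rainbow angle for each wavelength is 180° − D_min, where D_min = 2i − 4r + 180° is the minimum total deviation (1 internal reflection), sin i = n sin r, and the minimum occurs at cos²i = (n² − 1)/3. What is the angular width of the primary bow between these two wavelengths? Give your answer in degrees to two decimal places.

1.16°

At 462 nm (n = 1.338): cos²i = 0.26341 → i = 59.120°, r = 39.899°, D_min = 138.643°, rainbow angle = 41.357°.
At 695 nm (n = 1.330): cos²i = 0.25630 → i = 59.585°, r = 40.422°, D_min = 137.484°, rainbow angle = 42.516°.
Angular width = |41.357° − 42.516°| = 1.160°.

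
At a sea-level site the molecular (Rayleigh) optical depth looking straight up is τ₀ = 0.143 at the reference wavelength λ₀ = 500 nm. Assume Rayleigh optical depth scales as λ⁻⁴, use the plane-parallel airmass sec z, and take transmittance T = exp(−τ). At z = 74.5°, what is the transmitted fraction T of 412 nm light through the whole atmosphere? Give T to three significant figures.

sec 74.5° = 3.7420.
τ = 0.143 × (500/412)⁴ × 3.7420 = 0.143 × 2.1692 × 3.7420 = 1.1607.
T = exp(−1.1607) = 0.3133.

0.313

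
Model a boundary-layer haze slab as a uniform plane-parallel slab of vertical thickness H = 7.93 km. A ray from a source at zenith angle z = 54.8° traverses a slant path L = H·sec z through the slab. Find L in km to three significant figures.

sec z = 1/cos 54.8° = 1.7348.
L = 7.93 × 1.7348 = 13.757 km.

13.8 km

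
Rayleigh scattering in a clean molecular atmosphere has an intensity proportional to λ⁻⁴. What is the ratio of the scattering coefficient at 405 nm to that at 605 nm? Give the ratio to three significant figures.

Rayleigh scattering ∝ λ⁻⁴, so the ratio of coefficients is the inverse fourth power of the wavelength ratio.
σ(405)/σ(605) = (605/405)⁴ = (1.4938)⁴ = 4.98.

4.98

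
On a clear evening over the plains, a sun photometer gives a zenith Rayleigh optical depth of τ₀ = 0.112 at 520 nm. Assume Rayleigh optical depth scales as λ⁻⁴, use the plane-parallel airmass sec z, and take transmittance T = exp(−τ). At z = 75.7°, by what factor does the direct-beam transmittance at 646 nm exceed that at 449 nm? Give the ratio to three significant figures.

1.87

Airmass: sec 75.7° = 4.0486.
τ(646 nm) = 0.112 × (520/646)⁴ × 4.0486 = 0.112 × 0.4198 × 4.0486 = 0.1904.
τ(449 nm) = 0.112 × (520/449)⁴ × 4.0486 = 0.112 × 1.7990 × 4.0486 = 0.8157.
T(646)/T(449) = exp(τ_B − τ_A) = exp(0.6254) = 1.8689.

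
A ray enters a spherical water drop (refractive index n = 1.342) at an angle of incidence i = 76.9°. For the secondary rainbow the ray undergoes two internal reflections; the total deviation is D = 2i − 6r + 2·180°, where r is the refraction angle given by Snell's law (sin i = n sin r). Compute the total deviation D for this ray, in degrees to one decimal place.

234.6°

sin r = sin 76.9° / 1.342 = 0.9740/1.342 = 0.7258; r = 46.53°.
D = 2·76.9° − 6·46.53° + 2·180° = 153.80° − 279.19° + 360° = 234.61°.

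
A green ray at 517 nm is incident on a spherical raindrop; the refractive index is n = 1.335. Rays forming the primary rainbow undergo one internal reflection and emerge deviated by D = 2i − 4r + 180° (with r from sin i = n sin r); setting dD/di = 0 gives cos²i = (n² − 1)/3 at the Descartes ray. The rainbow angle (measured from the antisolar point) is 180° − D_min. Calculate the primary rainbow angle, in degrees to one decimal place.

cos²i = (1.78222 − 1)/3 = 0.26074; i = arccos(0.51063) = 59.294°.
sin r = sin 59.294°/1.335 = 0.64405; r = 40.094°.
D_min = 2·59.294° − 4·40.094° + 180° = 138.212°.
Rainbow angle = 180° − D_min = 41.788°.

41.8°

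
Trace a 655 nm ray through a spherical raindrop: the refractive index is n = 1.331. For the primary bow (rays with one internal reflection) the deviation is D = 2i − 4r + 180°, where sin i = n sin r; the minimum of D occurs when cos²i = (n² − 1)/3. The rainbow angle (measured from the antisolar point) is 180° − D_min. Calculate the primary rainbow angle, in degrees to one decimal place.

42.4°

cos²i = (1.77156 − 1)/3 = 0.25719; i = arccos(0.50714) = 59.527°.
sin r = sin 59.527°/1.331 = 0.64753; r = 40.356°.
D_min = 2·59.527° − 4·40.356° + 180° = 137.630°.
Rainbow angle = 180° − D_min = 42.370°.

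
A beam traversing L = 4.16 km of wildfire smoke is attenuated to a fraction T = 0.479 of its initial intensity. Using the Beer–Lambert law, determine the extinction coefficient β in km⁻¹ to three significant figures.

Beer–Lambert: T = exp(−βL) ⇒ β = −ln(T)/L = −ln(0.479)/4.16 = 0.7361/4.16 = 0.1769 km⁻¹.

0.177 km⁻¹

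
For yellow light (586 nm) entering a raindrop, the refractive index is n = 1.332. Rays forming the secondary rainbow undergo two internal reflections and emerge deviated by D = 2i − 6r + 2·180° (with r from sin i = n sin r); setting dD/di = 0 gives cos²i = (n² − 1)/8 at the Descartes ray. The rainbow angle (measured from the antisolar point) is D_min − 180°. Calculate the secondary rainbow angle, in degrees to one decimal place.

50.6°

cos²i = (1.77422 − 1)/8 = 0.09678; i = arccos(0.31109) = 71.875°.
sin r = sin 71.875°/1.332 = 0.71350; r = 45.520°.
D_min = 2·71.875° − 6·45.520° + 360° = 230.628°.
Rainbow angle = D_min − 180° = 50.628°.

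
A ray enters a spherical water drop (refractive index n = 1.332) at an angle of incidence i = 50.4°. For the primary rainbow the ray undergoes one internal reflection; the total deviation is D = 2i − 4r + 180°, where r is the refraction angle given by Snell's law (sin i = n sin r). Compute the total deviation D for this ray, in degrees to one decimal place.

139.4°

sin r = sin 50.4° / 1.332 = 0.7705/1.332 = 0.5785; r = 35.34°.
D = 2·50.4° − 4·35.34° + 180° = 100.80° − 141.37° + 180° = 139.43°.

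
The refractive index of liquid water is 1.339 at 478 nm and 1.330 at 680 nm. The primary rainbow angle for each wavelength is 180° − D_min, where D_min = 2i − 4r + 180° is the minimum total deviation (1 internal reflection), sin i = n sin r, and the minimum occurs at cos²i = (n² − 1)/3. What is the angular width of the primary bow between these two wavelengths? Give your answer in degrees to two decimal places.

1.30°

At 478 nm (n = 1.339): cos²i = 0.26431 → i = 59.062°, r = 39.834°, D_min = 138.786°, rainbow angle = 41.214°.
At 680 nm (n = 1.330): cos²i = 0.25630 → i = 59.585°, r = 40.422°, D_min = 137.484°, rainbow angle = 42.516°.
Angular width = |41.214° − 42.516°| = 1.303°.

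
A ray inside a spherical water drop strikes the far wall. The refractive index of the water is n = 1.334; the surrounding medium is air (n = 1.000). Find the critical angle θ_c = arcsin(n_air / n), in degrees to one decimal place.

sin θ_c = n_air / n = 1.000 / 1.334 = 0.7496.
θ_c = arcsin(0.7496) = 48.56°.

48.6°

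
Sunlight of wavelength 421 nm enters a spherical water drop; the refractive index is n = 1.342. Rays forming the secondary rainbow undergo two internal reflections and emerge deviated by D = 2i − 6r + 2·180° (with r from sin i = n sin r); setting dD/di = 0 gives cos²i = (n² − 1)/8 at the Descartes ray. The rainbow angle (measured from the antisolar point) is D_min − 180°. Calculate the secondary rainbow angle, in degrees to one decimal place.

cos²i = (1.80096 − 1)/8 = 0.10012; i = arccos(0.31642) = 71.554°.
sin r = sin 71.554°/1.342 = 0.70687; r = 44.981°.
D_min = 2·71.554° − 6·44.981° + 360° = 233.222°.
Rainbow angle = D_min − 180° = 53.222°.

53.2°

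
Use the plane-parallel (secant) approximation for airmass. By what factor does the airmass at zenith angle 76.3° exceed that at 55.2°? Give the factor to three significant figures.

X(76.3°)/X(55.2°) = sec 76.3° / sec 55.2° = cos 55.2° / cos 76.3° = 0.5707/0.2368 = 2.4097.

2.41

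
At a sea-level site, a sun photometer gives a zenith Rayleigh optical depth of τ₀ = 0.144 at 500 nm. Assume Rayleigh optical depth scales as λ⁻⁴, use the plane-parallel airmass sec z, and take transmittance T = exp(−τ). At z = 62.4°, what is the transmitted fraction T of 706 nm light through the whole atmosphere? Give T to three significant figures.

0.925

sec 62.4° = 2.1584.
τ = 0.144 × (500/706)⁴ × 2.1584 = 0.144 × 0.2516 × 2.1584 = 0.0782.
T = exp(−0.0782) = 0.9248.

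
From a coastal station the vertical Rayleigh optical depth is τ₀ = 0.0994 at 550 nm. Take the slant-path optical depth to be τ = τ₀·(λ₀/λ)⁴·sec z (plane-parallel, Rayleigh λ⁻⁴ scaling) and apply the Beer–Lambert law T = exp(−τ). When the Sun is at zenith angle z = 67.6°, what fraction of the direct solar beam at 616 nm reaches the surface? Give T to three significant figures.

sec 67.6° = 2.6242.
τ = 0.0994 × (550/616)⁴ × 2.6242 = 0.0994 × 0.6355 × 2.6242 = 0.1658.
T = exp(−0.1658) = 0.8472.

0.847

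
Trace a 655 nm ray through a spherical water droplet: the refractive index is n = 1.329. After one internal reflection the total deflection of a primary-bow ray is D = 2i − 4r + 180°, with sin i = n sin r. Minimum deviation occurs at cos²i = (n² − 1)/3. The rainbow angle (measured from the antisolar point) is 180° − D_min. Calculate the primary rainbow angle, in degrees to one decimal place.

cos²i = (1.76624 − 1)/3 = 0.25541; i = arccos(0.50538) = 59.643°.
sin r = sin 59.643°/1.329 = 0.64928; r = 40.487°.
D_min = 2·59.643° − 4·40.487° + 180° = 137.337°.
Rainbow angle = 180° − D_min = 42.663°.

42.7°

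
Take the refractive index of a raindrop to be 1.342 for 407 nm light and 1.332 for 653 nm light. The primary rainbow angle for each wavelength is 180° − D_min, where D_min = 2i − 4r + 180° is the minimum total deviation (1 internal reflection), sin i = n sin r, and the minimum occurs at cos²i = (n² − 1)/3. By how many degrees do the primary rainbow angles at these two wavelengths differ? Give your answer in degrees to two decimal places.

At 407 nm (n = 1.342): cos²i = 0.26699 → i = 58.888°, r = 39.641°, D_min = 139.213°, rainbow angle = 40.787°.
At 653 nm (n = 1.332): cos²i = 0.25807 → i = 59.469°, r = 40.290°, D_min = 137.776°, rainbow angle = 42.224°.
Angular width = |40.787° − 42.224°| = 1.437°.

1.44°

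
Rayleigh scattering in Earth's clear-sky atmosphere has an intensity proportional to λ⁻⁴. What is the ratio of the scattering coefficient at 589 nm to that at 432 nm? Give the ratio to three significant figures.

Rayleigh scattering ∝ λ⁻⁴, so the ratio of coefficients is the inverse fourth power of the wavelength ratio.
σ(589)/σ(432) = (432/589)⁴ = (0.7334)⁴ = 0.2894.

0.289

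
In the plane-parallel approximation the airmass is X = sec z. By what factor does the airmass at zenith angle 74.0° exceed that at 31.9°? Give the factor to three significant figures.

3.08

X(74.0°)/X(31.9°) = sec 74.0° / sec 31.9° = cos 31.9° / cos 74.0° = 0.8490/0.2756 = 3.0800.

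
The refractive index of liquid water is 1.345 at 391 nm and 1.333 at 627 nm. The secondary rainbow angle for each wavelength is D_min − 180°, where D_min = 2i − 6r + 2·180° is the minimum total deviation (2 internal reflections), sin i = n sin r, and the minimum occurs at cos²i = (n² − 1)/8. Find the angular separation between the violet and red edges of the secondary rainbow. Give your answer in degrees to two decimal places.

At 391 nm (n = 1.345): cos²i = 0.10113 → i = 71.458°, r = 44.821°, D_min = 233.987°, rainbow angle = 53.987°.
At 627 nm (n = 1.333): cos²i = 0.09711 → i = 71.843°, r = 45.466°, D_min = 230.891°, rainbow angle = 50.891°.
Angular width = |53.987° − 50.891°| = 3.096°.

3.10°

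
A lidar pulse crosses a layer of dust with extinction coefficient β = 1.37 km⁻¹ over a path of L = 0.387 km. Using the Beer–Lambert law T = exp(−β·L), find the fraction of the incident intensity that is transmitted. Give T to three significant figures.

τ = β·L = 1.37 × 0.387 = 0.5302.
T = exp(−0.5302) = 0.5885.

0.588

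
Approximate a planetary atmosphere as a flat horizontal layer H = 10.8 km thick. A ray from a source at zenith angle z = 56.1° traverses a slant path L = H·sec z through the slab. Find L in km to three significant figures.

sec z = 1/cos 56.1° = 1.7929.
L = 10.8 × 1.7929 = 19.364 km.

19.4 km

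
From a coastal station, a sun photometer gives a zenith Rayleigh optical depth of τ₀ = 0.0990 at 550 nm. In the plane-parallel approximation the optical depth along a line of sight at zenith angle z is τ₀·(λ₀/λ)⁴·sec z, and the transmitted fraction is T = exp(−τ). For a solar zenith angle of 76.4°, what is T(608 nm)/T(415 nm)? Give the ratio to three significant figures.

Airmass: sec 76.4° = 4.2527.
τ(608 nm) = 0.0990 × (550/608)⁴ × 4.2527 = 0.0990 × 0.6696 × 4.2527 = 0.2819.
τ(415 nm) = 0.0990 × (550/415)⁴ × 4.2527 = 0.0990 × 3.0850 × 4.2527 = 1.2989.
T(608)/T(415) = exp(τ_B − τ_A) = exp(1.0169) = 2.7647.

2.76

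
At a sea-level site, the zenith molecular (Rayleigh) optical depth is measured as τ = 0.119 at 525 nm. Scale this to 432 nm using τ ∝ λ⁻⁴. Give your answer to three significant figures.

0.260

τ(432 nm) = τ(525 nm) × (525/432)⁴ = 0.119 × (1.2153)⁴ = 0.119 × 2.1812 = 0.2596.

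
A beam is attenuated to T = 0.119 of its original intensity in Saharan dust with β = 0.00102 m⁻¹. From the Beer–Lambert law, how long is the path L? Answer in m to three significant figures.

2090 m

Beer–Lambert: T = exp(−βL) ⇒ L = −ln(T)/β = −ln(0.119)/0.00102 = 2.1286/0.00102 = 2087 m.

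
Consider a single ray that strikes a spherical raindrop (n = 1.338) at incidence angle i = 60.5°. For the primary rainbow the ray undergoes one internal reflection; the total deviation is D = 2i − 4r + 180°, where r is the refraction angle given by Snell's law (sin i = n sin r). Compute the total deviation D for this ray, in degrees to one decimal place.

138.7°

sin r = sin 60.5° / 1.338 = 0.8704/1.338 = 0.6505; r = 40.58°.
D = 2·60.5° − 4·40.58° + 180° = 121.00° − 162.31° + 180° = 138.69°.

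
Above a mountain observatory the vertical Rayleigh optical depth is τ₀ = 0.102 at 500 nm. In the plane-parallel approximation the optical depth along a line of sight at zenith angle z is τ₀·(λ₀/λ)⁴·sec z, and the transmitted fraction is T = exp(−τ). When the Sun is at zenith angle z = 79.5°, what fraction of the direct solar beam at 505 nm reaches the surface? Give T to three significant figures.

0.584

sec 79.5° = 5.4874.
τ = 0.102 × (500/505)⁴ × 5.4874 = 0.102 × 0.9610 × 5.4874 = 0.5379.
T = exp(−0.5379) = 0.5840.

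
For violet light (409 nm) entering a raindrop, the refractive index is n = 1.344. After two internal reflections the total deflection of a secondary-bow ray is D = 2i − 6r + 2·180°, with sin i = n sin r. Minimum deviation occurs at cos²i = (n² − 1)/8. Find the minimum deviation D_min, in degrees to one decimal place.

233.7°

cos²i = (1.80634 − 1)/8 = 0.10079; i = arccos(0.31748) = 71.490°.
sin r = sin 71.490°/1.344 = 0.70555; r = 44.874°.
D_min = 2·71.490° − 6·44.874° + 360° = 233.733°.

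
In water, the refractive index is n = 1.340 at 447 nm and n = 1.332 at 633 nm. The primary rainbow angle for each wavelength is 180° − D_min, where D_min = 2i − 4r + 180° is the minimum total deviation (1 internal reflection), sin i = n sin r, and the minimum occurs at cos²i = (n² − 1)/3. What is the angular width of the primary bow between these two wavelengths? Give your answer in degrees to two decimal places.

At 447 nm (n = 1.340): cos²i = 0.26520 → i = 59.004°, r = 39.770°, D_min = 138.929°, rainbow angle = 41.071°.
At 633 nm (n = 1.332): cos²i = 0.25807 → i = 59.469°, r = 40.290°, D_min = 137.776°, rainbow angle = 42.224°.
Angular width = |41.071° − 42.224°| = 1.153°.

1.15°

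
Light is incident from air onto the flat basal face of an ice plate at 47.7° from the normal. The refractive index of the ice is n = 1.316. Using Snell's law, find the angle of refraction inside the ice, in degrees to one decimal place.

Snell: sin θ_r = sin θ_i / n = sin 47.7° / 1.316 = 0.7396 / 1.316 = 0.5620.
θ_r = arcsin(0.5620) = 34.20°.

34.2°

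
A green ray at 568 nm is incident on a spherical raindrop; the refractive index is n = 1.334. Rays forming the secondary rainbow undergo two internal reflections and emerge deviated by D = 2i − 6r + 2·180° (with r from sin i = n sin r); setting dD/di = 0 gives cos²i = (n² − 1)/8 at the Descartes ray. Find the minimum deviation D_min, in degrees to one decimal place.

cos²i = (1.77956 − 1)/8 = 0.09744; i = arccos(0.31216) = 71.810°.
sin r = sin 71.810°/1.334 = 0.71217; r = 45.411°.
D_min = 2·71.810° − 6·45.411° + 360° = 231.153°.

231.2°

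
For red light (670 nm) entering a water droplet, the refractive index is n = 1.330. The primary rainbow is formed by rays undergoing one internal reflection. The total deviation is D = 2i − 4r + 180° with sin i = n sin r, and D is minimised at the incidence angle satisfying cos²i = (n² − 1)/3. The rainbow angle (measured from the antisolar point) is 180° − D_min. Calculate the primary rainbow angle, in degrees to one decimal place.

42.5°

cos²i = (1.76890 − 1)/3 = 0.25630; i = arccos(0.50626) = 59.585°.
sin r = sin 59.585°/1.330 = 0.64841; r = 40.422°.
D_min = 2·59.585° − 4·40.422° + 180° = 137.484°.
Rainbow angle = 180° − D_min = 42.516°.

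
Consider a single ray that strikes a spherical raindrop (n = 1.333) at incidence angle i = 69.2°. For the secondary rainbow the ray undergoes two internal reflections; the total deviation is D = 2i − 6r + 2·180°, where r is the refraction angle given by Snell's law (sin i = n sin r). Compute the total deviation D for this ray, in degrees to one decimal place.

sin r = sin 69.2° / 1.333 = 0.9348/1.333 = 0.7013; r = 44.53°.
D = 2·69.2° − 6·44.53° + 2·180° = 138.40° − 267.19° + 360° = 231.21°.

231.2°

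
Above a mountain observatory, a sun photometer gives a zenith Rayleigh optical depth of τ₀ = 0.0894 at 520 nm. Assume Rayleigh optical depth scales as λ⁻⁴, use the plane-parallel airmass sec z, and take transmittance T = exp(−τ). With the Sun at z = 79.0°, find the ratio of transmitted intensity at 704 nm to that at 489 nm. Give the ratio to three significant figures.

Airmass: sec 79.0° = 5.2408.
τ(704 nm) = 0.0894 × (520/704)⁴ × 5.2408 = 0.0894 × 0.2977 × 5.2408 = 0.1395.
τ(489 nm) = 0.0894 × (520/489)⁴ × 5.2408 = 0.0894 × 1.2787 × 5.2408 = 0.5991.
T(704)/T(489) = exp(τ_B − τ_A) = exp(0.4597) = 1.5835.

1.58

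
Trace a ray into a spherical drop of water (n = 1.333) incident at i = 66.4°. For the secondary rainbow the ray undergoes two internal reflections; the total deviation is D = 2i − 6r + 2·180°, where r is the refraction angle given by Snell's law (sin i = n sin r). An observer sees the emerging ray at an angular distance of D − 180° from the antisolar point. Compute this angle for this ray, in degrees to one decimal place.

sin r = sin 66.4° / 1.333 = 0.9164/1.333 = 0.6874; r = 43.43°.
D = 2·66.4° − 6·43.43° + 2·180° = 132.80° − 260.57° + 360° = 232.23°.
Angle from antisolar point = D − 180° = 52.23°.

52.2°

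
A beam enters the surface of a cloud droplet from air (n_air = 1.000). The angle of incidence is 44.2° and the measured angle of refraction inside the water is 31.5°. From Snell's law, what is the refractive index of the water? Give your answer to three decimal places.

n = sin θ_i / sin θ_r = sin 44.2° / sin 31.5° = 0.6972 / 0.5225 = 1.3343.

1.334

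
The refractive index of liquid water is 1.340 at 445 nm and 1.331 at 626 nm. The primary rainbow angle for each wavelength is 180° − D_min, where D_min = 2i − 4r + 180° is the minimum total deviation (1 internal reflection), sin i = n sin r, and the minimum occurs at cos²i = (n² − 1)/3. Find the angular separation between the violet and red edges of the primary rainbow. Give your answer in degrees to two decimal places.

At 445 nm (n = 1.340): cos²i = 0.26520 → i = 59.004°, r = 39.770°, D_min = 138.929°, rainbow angle = 41.071°.
At 626 nm (n = 1.331): cos²i = 0.25719 → i = 59.527°, r = 40.356°, D_min = 137.630°, rainbow angle = 42.370°.
Angular width = |41.071° − 42.370°| = 1.299°.

1.30°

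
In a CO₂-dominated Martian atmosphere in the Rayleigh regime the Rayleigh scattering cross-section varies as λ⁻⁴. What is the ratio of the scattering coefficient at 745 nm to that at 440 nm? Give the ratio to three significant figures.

0.122

Rayleigh scattering ∝ λ⁻⁴, so the ratio of coefficients is the inverse fourth power of the wavelength ratio.
σ(745)/σ(440) = (440/745)⁴ = (0.5906)⁴ = 0.1217.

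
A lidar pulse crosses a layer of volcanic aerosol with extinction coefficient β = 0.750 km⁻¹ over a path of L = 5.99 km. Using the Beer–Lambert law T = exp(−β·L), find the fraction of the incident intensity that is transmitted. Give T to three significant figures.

τ = β·L = 0.750 × 5.99 = 4.4925.
T = exp(−4.4925) = 0.0112.

0.0112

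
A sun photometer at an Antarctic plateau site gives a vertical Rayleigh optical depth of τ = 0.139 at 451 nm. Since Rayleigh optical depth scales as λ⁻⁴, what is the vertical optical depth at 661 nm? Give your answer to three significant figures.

τ(661 nm) = τ(451 nm) × (451/661)⁴ = 0.139 × (0.6823)⁴ = 0.139 × 0.2167 = 0.0301.

0.0301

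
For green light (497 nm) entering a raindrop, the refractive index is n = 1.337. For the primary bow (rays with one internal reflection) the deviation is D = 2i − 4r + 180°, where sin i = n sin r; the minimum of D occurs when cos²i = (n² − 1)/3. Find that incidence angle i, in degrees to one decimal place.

cos²i = (1.337² − 1)/3 = (1.78757 − 1)/3 = 0.26252.
cos i = 0.51237, so i = 59.178°.

59.2°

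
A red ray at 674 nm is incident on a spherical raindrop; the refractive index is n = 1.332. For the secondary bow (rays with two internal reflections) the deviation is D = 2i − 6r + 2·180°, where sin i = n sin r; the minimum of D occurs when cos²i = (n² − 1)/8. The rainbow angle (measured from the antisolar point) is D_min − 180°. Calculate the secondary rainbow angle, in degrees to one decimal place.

50.6°

cos²i = (1.77422 − 1)/8 = 0.09678; i = arccos(0.31109) = 71.875°.
sin r = sin 71.875°/1.332 = 0.71350; r = 45.520°.
D_min = 2·71.875° − 6·45.520° + 360° = 230.628°.
Rainbow angle = D_min − 180° = 50.628°.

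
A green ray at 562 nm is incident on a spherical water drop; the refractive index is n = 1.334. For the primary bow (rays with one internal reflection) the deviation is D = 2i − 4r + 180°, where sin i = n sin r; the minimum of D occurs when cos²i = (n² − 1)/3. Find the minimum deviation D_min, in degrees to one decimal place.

cos²i = (1.77956 − 1)/3 = 0.25985; i = arccos(0.50976) = 59.352°.
sin r = sin 59.352°/1.334 = 0.64492; r = 40.159°.
D_min = 2·59.352° − 4·40.159° + 180° = 138.067°.

138.1°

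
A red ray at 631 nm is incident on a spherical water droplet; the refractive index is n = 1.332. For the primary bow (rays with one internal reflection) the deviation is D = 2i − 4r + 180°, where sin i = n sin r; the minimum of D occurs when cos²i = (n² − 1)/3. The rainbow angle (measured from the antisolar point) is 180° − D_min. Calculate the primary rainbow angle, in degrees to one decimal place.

cos²i = (1.77422 − 1)/3 = 0.25807; i = arccos(0.50801) = 59.469°.
sin r = sin 59.469°/1.332 = 0.64666; r = 40.290°.
D_min = 2·59.469° − 4·40.290° + 180° = 137.776°.
Rainbow angle = 180° − D_min = 42.224°.

42.2°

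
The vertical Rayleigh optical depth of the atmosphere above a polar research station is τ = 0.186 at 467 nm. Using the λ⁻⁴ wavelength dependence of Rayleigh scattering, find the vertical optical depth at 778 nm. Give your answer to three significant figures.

τ(778 nm) = τ(467 nm) × (467/778)⁴ = 0.186 × (0.6003)⁴ = 0.186 × 0.1298 = 0.0241.

0.0241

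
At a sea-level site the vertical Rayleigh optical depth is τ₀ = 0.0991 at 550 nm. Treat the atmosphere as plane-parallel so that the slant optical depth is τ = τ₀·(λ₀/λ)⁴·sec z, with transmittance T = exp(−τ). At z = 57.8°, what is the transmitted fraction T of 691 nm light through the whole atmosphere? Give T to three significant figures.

sec 57.8° = 1.8766.
τ = 0.0991 × (550/691)⁴ × 1.8766 = 0.0991 × 0.4014 × 1.8766 = 0.0746.
T = exp(−0.0746) = 0.9281.

0.928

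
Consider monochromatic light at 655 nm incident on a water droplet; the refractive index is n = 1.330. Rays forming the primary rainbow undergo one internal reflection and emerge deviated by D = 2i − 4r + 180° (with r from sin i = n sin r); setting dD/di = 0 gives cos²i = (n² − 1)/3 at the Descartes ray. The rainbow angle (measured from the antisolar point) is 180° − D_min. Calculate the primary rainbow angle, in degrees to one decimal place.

cos²i = (1.76890 − 1)/3 = 0.25630; i = arccos(0.50626) = 59.585°.
sin r = sin 59.585°/1.330 = 0.64841; r = 40.422°.
D_min = 2·59.585° − 4·40.422° + 180° = 137.484°.
Rainbow angle = 180° − D_min = 42.516°.

42.5°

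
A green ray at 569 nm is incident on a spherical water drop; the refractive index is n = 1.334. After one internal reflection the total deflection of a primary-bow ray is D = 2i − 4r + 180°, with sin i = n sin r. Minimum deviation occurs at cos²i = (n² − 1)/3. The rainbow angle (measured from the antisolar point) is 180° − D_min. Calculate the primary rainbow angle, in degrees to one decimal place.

41.9°

cos²i = (1.77956 − 1)/3 = 0.25985; i = arccos(0.50976) = 59.352°.
sin r = sin 59.352°/1.334 = 0.64492; r = 40.159°.
D_min = 2·59.352° − 4·40.159° + 180° = 138.067°.
Rainbow angle = 180° − D_min = 41.933°.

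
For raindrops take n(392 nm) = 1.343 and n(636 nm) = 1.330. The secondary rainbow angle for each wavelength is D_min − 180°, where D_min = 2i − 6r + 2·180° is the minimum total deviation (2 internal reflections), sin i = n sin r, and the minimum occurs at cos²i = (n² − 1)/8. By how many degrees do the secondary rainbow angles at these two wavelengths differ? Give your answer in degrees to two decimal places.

At 392 nm (n = 1.343): cos²i = 0.10046 → i = 71.522°, r = 44.928°, D_min = 233.478°, rainbow angle = 53.478°.
At 636 nm (n = 1.330): cos²i = 0.09611 → i = 71.940°, r = 45.630°, D_min = 230.101°, rainbow angle = 50.101°.
Angular width = |53.478° − 50.101°| = 3.377°.

3.38°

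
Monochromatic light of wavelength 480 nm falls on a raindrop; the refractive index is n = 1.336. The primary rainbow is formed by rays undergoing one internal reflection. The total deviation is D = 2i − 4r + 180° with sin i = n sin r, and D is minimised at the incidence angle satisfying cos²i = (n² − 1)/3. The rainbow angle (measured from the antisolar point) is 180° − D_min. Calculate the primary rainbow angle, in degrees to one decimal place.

cos²i = (1.78490 − 1)/3 = 0.26163; i = arccos(0.51150) = 59.236°.
sin r = sin 59.236°/1.336 = 0.64318; r = 40.029°.
D_min = 2·59.236° − 4·40.029° + 180° = 138.356°.
Rainbow angle = 180° − D_min = 41.644°.

41.6°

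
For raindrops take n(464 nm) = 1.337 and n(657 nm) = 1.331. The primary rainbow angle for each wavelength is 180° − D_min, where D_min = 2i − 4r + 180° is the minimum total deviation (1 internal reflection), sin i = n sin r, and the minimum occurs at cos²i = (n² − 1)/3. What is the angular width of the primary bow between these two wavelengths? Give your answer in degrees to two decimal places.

0.87°

At 464 nm (n = 1.337): cos²i = 0.26252 → i = 59.178°, r = 39.964°, D_min = 138.500°, rainbow angle = 41.500°.
At 657 nm (n = 1.331): cos²i = 0.25719 → i = 59.527°, r = 40.356°, D_min = 137.630°, rainbow angle = 42.370°.
Angular width = |41.500° − 42.370°| = 0.870°.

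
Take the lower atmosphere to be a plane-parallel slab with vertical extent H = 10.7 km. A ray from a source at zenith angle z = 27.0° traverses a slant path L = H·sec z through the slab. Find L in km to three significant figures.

12.0 km

sec z = 1/cos 27.0° = 1.1223.
L = 10.7 × 1.1223 = 12.009 km.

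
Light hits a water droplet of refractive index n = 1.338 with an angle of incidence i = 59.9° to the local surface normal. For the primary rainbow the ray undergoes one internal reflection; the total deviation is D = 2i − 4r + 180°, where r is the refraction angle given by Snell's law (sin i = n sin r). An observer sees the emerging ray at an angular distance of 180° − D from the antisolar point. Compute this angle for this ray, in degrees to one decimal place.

sin r = sin 59.9° / 1.338 = 0.8652/1.338 = 0.6466; r = 40.29°.
D = 2·59.9° − 4·40.29° + 180° = 119.80° − 161.14° + 180° = 138.66°.
Angle from antisolar point = 180° − D = 41.34°.

41.3°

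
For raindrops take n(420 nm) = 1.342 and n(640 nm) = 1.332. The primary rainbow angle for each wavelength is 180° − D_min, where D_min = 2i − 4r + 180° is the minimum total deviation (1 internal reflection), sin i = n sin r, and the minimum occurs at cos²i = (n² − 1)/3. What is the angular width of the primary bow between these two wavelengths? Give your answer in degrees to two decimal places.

At 420 nm (n = 1.342): cos²i = 0.26699 → i = 58.888°, r = 39.641°, D_min = 139.213°, rainbow angle = 40.787°.
At 640 nm (n = 1.332): cos²i = 0.25807 → i = 59.469°, r = 40.290°, D_min = 137.776°, rainbow angle = 42.224°.
Angular width = |40.787° − 42.224°| = 1.437°.

1.44°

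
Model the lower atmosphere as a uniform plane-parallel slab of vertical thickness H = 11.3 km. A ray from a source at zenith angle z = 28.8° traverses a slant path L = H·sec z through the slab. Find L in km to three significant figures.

12.9 km

sec z = 1/cos 28.8° = 1.1412.
L = 11.3 × 1.1412 = 12.895 km.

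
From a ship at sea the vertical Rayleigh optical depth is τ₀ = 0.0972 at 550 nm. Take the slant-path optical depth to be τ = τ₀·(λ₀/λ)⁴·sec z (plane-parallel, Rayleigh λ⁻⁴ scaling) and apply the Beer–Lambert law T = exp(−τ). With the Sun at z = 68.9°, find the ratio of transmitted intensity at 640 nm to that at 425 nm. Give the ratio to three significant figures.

1.84

Airmass: sec 68.9° = 2.7778.
τ(640 nm) = 0.0972 × (550/640)⁴ × 2.7778 = 0.0972 × 0.5454 × 2.7778 = 0.1473.
τ(425 nm) = 0.0972 × (550/425)⁴ × 2.7778 = 0.0972 × 2.8048 × 2.7778 = 0.7573.
T(640)/T(425) = exp(τ_B − τ_A) = exp(0.6100) = 1.8405.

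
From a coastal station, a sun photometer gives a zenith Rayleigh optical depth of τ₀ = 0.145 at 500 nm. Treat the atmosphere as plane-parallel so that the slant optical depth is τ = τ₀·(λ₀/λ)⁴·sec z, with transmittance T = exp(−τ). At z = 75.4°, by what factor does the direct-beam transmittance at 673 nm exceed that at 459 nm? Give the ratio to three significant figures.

1.89

Airmass: sec 75.4° = 3.9672.
τ(673 nm) = 0.145 × (500/673)⁴ × 3.9672 = 0.145 × 0.3047 × 3.9672 = 0.1753.
τ(459 nm) = 0.145 × (500/459)⁴ × 3.9672 = 0.145 × 1.4081 × 3.9672 = 0.8100.
T(673)/T(459) = exp(τ_B − τ_A) = exp(0.6347) = 1.8865.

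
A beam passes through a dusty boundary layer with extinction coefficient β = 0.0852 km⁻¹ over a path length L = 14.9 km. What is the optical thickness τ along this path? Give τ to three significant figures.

τ = β·L = 0.0852 × 14.9 = 1.2695.

1.27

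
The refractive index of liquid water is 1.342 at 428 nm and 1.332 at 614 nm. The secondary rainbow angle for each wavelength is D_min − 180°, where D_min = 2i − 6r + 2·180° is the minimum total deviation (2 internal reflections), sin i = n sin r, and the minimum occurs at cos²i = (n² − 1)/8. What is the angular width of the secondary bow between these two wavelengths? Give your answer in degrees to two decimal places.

At 428 nm (n = 1.342): cos²i = 0.10012 → i = 71.554°, r = 44.981°, D_min = 233.222°, rainbow angle = 53.222°.
At 614 nm (n = 1.332): cos²i = 0.09678 → i = 71.875°, r = 45.520°, D_min = 230.628°, rainbow angle = 50.628°.
Angular width = |53.222° − 50.628°| = 2.594°.

2.59°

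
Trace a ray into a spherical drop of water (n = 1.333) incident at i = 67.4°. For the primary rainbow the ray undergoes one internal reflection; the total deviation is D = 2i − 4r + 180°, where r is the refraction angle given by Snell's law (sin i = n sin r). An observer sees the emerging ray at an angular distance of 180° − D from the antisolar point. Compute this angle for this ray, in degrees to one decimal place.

40.5°

sin r = sin 67.4° / 1.333 = 0.9232/1.333 = 0.6926; r = 43.83°.
D = 2·67.4° − 4·43.83° + 180° = 134.80° − 175.34° + 180° = 139.46°.
Angle from antisolar point = 180° − D = 40.54°.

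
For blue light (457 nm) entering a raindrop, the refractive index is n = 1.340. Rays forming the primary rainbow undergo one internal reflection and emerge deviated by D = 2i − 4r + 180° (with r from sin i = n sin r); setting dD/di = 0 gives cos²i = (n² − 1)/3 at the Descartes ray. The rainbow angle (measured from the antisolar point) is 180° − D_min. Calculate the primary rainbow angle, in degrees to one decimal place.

41.1°

cos²i = (1.79560 − 1)/3 = 0.26520; i = arccos(0.51498) = 59.004°.
sin r = sin 59.004°/1.340 = 0.63971; r = 39.770°.
D_min = 2·59.004° − 4·39.770° + 180° = 138.929°.
Rainbow angle = 180° − D_min = 41.071°.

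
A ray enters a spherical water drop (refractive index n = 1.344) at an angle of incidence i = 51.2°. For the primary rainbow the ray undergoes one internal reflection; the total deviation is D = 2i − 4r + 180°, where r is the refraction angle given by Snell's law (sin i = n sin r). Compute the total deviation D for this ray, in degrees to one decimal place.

sin r = sin 51.2° / 1.344 = 0.7793/1.344 = 0.5799; r = 35.44°.
D = 2·51.2° − 4·35.44° + 180° = 102.40° − 141.76° + 180° = 140.64°.

140.6°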